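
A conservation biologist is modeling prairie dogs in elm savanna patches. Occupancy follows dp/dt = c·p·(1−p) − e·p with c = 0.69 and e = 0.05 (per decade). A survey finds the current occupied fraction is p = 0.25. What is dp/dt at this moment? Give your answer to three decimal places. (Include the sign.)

0.117

Colonization term: c·p·(1−p) = 0.69×0.25×0.7500 = 0.12937.
Extinction term: e·p = 0.01250.
dp/dt = 0.12937 − 0.01250 = 0.11687.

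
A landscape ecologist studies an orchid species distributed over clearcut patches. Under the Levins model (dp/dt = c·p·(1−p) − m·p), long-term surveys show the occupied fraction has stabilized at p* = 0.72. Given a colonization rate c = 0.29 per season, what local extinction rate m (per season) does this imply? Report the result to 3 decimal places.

At equilibrium c(1−p*) = m.
m = 0.29 × (1 − 0.72) = 0.29 × 0.2800 = 0.0812.

0.081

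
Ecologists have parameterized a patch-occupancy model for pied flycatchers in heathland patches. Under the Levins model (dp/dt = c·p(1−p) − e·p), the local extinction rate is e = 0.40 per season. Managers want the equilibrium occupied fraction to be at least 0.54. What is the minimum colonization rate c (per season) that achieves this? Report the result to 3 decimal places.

p* = 1 − e/c ≥ 0.54 requires e/c ≤ 0.4600, i.e. c ≥ e/0.4600.
c_min = 0.40/0.4600 = 0.8696.

0.870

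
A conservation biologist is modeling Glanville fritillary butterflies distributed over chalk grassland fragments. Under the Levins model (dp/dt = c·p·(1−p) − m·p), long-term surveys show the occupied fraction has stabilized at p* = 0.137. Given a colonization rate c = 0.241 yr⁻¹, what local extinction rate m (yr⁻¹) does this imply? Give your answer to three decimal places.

At equilibrium c(1−p*) = m.
m = 0.241 × (1 − 0.137) = 0.241 × 0.8630 = 0.2080.

0.208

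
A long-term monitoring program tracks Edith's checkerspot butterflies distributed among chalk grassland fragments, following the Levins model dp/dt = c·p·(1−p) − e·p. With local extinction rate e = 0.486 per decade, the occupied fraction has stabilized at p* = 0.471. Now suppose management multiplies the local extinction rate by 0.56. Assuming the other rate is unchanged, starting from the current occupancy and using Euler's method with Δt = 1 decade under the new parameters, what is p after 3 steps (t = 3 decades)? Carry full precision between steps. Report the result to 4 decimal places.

Balance c(1−p*) = e gives c = e/(1 − 0.47100) = 0.486/0.52900 = 0.91871.
Starting from p₀ = 0.47100; update p ← p + (dp/dt)·Δt with the new parameters.
step 1: Δp = +0.10072, p = 0.57172
step 2: Δp = +0.06935, p = 0.64107
step 3: Δp = +0.03692, p = 0.67799

0.6780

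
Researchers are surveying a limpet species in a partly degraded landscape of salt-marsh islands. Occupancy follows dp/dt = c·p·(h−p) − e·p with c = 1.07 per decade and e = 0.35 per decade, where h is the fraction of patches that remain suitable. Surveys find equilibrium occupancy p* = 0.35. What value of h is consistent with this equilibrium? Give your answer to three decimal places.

0.677

At equilibrium c(h−p*) = e, so h = p* + e/c.
h = 0.35 + 0.35/1.07 = 0.35 + 0.3271 = 0.6771.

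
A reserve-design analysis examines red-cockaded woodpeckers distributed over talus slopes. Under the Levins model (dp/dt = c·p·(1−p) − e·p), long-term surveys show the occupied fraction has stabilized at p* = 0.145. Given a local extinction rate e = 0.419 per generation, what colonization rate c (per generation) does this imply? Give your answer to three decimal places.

At equilibrium c(1−p*) = e, so c = e/(1−p*).
c = 0.419/(1 − 0.145) = 0.419/0.8550 = 0.4901.

0.490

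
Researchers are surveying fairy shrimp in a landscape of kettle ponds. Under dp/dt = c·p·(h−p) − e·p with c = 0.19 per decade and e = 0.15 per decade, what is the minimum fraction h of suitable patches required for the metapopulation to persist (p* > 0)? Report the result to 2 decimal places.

0.79

p* = h − e/c is positive only when h > e/c.
h_min = e/c = 0.15/0.19 = 0.7895.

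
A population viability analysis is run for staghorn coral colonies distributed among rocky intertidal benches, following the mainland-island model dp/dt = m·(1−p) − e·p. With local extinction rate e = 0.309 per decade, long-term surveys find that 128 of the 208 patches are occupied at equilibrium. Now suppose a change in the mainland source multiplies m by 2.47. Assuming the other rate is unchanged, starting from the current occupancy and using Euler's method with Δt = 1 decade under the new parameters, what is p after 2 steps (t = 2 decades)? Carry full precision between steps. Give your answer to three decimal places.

0.747

Observed p* = 128/208 = 0.61538.
Balance m(1−p*) = e·p* gives m = e·p*/(1−p*) = 0.309×0.61538/0.38462 = 0.49440.
Starting from p₀ = 0.61538; update p ← p + (dp/dt)·Δt with the new parameters.
  1  |  dp/dt·Δt = +0.279526  |  p_1 = 0.894911
  2  |  dp/dt·Δt = -0.148196  |  p_2 = 0.746715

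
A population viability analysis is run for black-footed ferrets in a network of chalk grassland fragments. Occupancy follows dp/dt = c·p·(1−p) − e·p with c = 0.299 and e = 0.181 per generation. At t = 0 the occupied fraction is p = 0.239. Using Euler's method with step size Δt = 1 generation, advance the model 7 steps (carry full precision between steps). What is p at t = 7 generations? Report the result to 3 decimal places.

Update rule: p ← p + [c·p·(1−p) − e·p]·Δt with Δt = 1.
  1  |  dp/dt·Δt = +0.011123  |  p_1 = 0.250123
  2  |  dp/dt·Δt = +0.010809  |  p_2 = 0.260931
  3  |  dp/dt·Δt = +0.010432  |  p_3 = 0.271364
  4  |  dp/dt·Δt = +0.010003  |  p_4 = 0.281367
  5  |  dp/dt·Δt = +0.009530  |  p_5 = 0.290897
  6  |  dp/dt·Δt = +0.009024  |  p_6 = 0.299921
  7  |  dp/dt·Δt = +0.008495  |  p_7 = 0.308416

0.308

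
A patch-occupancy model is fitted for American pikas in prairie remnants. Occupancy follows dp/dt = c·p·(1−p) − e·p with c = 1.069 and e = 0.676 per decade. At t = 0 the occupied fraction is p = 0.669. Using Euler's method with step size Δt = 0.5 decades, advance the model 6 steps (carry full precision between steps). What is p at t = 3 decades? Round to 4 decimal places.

Update rule: p ← p + [c·p·(1−p) − e·p]·Δt with Δt = 0.5.
  1  |  dp/dt·Δt = -0.107763  |  p_1 = 0.561237
  2  |  dp/dt·Δt = -0.058078  |  p_2 = 0.503160
  3  |  dp/dt·Δt = -0.036448  |  p_3 = 0.466711
  4  |  dp/dt·Δt = -0.024716  |  p_4 = 0.441996
  5  |  dp/dt·Δt = -0.017568  |  p_5 = 0.424428
  6  |  dp/dt·Δt = -0.012884  |  p_6 = 0.411544

0.4115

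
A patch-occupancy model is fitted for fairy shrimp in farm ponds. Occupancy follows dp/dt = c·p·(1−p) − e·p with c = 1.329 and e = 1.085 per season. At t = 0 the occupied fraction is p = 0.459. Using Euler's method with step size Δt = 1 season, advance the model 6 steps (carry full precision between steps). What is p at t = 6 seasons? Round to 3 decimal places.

0.200

Update rule: p ← p + [c·p·(1−p) − e·p]·Δt with Δt = 1.
  1  |  dp/dt·Δt = -0.167999  |  p_1 = 0.291001
  2  |  dp/dt·Δt = -0.041538  |  p_2 = 0.249463
  3  |  dp/dt·Δt = -0.021837  |  p_3 = 0.227626
  4  |  dp/dt·Δt = -0.013320  |  p_4 = 0.214307
  5  |  dp/dt·Δt = -0.008747  |  p_5 = 0.205560
  6  |  dp/dt·Δt = -0.006000  |  p_6 = 0.199560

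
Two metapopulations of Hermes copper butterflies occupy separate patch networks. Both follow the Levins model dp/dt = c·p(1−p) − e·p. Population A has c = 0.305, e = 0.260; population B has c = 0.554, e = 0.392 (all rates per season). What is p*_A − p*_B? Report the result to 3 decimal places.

A: p*_A = 1 − 0.260/0.305 = 0.1475.
B: p*_B = 1 − 0.392/0.554 = 0.2924.
p*_A − p*_B = 0.1475 − 0.2924 = -0.1449.

-0.145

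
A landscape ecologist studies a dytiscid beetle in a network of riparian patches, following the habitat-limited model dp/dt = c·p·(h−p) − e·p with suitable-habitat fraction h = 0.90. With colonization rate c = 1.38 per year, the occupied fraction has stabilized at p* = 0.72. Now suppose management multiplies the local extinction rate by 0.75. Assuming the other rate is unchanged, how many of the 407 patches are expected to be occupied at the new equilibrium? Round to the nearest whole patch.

Balance c(h−p*) = e gives e = 1.38×(0.9 − 0.72000) = 0.24840.
New p* = 0.9 − e/c = 0.9 − 0.18630/1.38000 = 0.76500.
Expected occupied = 407 × 0.76500 = 311.36 ≈ 311.

311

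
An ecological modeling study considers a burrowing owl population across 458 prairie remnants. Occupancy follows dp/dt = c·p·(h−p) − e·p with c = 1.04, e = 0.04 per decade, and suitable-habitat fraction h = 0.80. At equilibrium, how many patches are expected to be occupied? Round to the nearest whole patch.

p* = h − e/c = 0.80 − 0.0385 = 0.7615.
Expected occupied patches = N × p* = 458 × 0.7615 = 348.78 ≈ 349.

349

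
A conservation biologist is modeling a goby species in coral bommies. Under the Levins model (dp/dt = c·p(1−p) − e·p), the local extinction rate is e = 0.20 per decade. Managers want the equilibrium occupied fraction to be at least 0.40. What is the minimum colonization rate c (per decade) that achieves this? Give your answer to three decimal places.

0.333

p* = 1 − e/c ≥ 0.40 requires e/c ≤ 0.6000, i.e. c ≥ e/0.6000.
c_min = 0.20/0.6000 = 0.3333.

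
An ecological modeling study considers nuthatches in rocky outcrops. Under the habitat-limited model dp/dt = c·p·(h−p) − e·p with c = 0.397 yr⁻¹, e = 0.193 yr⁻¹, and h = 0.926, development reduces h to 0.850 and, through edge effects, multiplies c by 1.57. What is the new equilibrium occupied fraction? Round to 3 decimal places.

0.540

Before: p* = h − e/c = 0.926 − 0.193/0.397 = 0.926 − 0.4861 = 0.4399.
After: c = 0.62329, e = 0.193, h = 0.850; p* = 0.850 − 0.193/0.62329 = 0.5404.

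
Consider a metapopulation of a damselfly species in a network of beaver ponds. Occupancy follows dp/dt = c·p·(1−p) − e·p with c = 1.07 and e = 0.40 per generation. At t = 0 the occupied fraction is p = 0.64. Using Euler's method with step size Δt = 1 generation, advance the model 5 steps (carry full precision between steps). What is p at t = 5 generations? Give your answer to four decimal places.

Update rule: p ← p + [c·p·(1−p) − e·p]·Δt with Δt = 1.
  1  |  dp/dt·Δt = -0.009472  |  p_1 = 0.630528
  2  |  dp/dt·Δt = -0.002941  |  p_2 = 0.627587
  3  |  dp/dt·Δt = -0.000952  |  p_3 = 0.626634
  4  |  dp/dt·Δt = -0.000312  |  p_4 = 0.626322
  5  |  dp/dt·Δt = -0.000103  |  p_5 = 0.626219

0.6262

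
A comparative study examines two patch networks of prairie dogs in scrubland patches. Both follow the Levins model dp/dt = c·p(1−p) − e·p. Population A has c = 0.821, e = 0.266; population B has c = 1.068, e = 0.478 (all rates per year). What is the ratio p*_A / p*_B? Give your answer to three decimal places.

A: p*_A = 1 − 0.266/0.821 = 0.6760.
B: p*_B = 1 − 0.478/1.068 = 0.5524.
p*_A / p*_B = 0.6760/0.5524 = 1.2237.

1.224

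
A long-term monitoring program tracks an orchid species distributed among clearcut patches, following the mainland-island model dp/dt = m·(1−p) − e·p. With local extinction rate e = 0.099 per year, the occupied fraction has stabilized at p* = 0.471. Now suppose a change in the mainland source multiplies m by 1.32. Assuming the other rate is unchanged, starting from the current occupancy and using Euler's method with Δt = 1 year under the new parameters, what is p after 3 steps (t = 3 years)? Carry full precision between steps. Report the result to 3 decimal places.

0.507

Balance m(1−p*) = e·p* gives m = e·p*/(1−p*) = 0.099×0.47100/0.52900 = 0.08815.
Starting from p₀ = 0.47100; update p ← p + (dp/dt)·Δt with the new parameters.
t = 1: p = 0.47100 + (+0.01492) = 0.48592
t = 2: p = 0.48592 + (+0.01171) = 0.49763
t = 3: p = 0.49763 + (+0.00919) = 0.50682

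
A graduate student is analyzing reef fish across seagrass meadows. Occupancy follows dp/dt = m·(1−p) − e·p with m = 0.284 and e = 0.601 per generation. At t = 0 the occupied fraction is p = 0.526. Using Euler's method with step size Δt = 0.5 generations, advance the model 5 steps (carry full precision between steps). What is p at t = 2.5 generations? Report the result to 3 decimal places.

Update rule: p ← p + [m·(1−p) − e·p]·Δt with Δt = 0.5.
step 1: Δp = -0.09076, p = 0.43524
step 2: Δp = -0.05060, p = 0.38465
step 3: Δp = -0.02821, p = 0.35644
step 4: Δp = -0.01573, p = 0.34072
step 5: Δp = -0.00877, p = 0.33195

0.332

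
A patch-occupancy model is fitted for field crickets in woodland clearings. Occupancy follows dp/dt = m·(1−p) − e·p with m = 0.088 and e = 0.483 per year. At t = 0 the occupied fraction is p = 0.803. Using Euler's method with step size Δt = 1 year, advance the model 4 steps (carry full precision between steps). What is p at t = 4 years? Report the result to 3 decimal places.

Update rule: p ← p + [m·(1−p) − e·p]·Δt with Δt = 1.
t = 1: p = 0.80300 + (-0.37051) = 0.43249
t = 2: p = 0.43249 + (-0.15895) = 0.27354
t = 3: p = 0.27354 + (-0.06819) = 0.20535
t = 4: p = 0.20535 + (-0.02925) = 0.17609

0.176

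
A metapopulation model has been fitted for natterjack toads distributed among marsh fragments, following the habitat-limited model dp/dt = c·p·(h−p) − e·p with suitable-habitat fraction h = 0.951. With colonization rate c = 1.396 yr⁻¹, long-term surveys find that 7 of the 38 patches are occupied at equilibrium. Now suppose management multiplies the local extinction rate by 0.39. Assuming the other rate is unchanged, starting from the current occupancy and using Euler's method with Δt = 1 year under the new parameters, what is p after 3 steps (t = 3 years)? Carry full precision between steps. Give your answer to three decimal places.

0.578

Observed p* = 7/38 = 0.18421.
Balance c(h−p*) = e gives e = 1.396×(0.951 − 0.18421) = 1.07044.
Starting from p₀ = 0.18421; update p ← p + (dp/dt)·Δt with the new parameters.
t = 1: p = 0.18421 + (+0.12028) = 0.30449
t = 2: p = 0.30449 + (+0.14770) = 0.45219
t = 3: p = 0.45219 + (+0.12610) = 0.57829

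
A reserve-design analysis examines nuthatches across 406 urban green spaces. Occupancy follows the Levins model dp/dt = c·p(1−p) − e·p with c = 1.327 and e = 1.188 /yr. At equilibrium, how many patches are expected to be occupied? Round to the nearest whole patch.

43

p* = 1 − e/c = 1 − 1.188/1.327 = 0.1047.
Expected occupied patches = N × p* = 406 × 0.1047 = 42.53 ≈ 43.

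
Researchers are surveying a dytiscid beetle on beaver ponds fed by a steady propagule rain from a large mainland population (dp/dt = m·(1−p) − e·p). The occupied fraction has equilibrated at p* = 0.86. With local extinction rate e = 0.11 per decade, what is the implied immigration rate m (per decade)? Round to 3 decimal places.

At equilibrium m(1−p*) = e·p*, so m = e·p*/(1−p*).
m = 0.11 × 0.86 / 0.1400 = 0.0946/0.1400 = 0.6757.

0.676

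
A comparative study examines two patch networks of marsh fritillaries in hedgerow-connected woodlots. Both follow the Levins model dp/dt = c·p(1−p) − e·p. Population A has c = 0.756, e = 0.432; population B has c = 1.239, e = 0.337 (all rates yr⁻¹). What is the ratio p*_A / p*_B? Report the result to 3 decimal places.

A: p*_A = 1 − 0.432/0.756 = 0.4286.
B: p*_B = 1 − 0.337/1.239 = 0.7280.
p*_A / p*_B = 0.4286/0.7280 = 0.5887.

0.589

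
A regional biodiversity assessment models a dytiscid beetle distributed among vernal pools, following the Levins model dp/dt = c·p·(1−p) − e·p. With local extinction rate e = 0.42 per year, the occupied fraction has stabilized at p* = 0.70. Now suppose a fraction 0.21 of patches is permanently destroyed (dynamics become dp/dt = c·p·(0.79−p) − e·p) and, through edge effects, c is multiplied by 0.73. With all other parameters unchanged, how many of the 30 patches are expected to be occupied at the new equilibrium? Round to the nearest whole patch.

Balance c(1−p*) = e gives c = e/(1 − 0.70000) = 0.42/0.30000 = 1.40000.
New p* = 0.79 − e/c = 0.79 − 0.42000/1.02200 = 0.37904.
Expected occupied = 30 × 0.37904 = 11.37 ≈ 11.

11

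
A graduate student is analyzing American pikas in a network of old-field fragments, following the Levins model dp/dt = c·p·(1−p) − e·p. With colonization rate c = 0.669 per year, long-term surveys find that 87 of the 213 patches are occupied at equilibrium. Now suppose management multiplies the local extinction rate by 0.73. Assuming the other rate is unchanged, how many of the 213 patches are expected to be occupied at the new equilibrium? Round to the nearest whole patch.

121

Observed p* = 87/213 = 0.40845.
Balance c(1−p*) = e gives e = 0.669×(1 − 0.40845) = 0.39575.
New p* = 1 − e/c = 1 − 0.28890/0.66900 = 0.56816.
Expected occupied = 213 × 0.56816 = 121.02 ≈ 121.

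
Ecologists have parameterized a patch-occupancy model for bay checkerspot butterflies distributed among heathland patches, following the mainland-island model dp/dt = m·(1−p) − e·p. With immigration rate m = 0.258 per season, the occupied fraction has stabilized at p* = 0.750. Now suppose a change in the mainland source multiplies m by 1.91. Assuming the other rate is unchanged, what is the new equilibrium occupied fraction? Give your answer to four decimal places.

Balance m(1−p*) = e·p* gives e = m(1−p*)/p* = 0.258×0.25000/0.75000 = 0.08600.
New p* = m/(m+e) = 0.49278/(0.49278+0.08600) = 0.85141.

0.8514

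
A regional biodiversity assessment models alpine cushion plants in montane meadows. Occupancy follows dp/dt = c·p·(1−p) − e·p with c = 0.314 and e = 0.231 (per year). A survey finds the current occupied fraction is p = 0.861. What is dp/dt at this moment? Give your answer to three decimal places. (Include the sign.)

Colonization term: c·p·(1−p) = 0.314×0.861×0.1390 = 0.03758.
Extinction term: e·p = 0.19889.
dp/dt = 0.03758 − 0.19889 = -0.16131.

-0.161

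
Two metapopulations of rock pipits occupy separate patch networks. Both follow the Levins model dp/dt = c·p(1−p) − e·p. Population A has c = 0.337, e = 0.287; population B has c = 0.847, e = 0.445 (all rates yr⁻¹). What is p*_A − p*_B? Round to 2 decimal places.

A: p*_A = 1 − 0.287/0.337 = 0.1484.
B: p*_B = 1 − 0.445/0.847 = 0.4746.
p*_A − p*_B = 0.1484 − 0.4746 = -0.3262.

-0.33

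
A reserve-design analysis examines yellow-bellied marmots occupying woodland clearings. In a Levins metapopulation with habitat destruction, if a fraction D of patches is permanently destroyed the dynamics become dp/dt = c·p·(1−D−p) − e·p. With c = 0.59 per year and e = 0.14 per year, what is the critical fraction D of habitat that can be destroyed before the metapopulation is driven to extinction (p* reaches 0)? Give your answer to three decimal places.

0.763

The nontrivial equilibrium is p* = (1−D) − e/c; extinction occurs when this hits zero.
So D_crit = 1 − e/c = 1 − 0.14/0.59 = 1 − 0.2373 = 0.7627.
Note this equals the original equilibrium occupancy — the Levins extinction-debt result.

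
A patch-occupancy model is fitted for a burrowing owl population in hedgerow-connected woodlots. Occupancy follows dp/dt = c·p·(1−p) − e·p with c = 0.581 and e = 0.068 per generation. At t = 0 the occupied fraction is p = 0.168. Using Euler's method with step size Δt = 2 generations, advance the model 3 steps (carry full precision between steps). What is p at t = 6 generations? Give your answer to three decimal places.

Update rule: p ← p + [c·p·(1−p) − e·p]·Δt with Δt = 2.
step 1: Δp = +0.13957, p = 0.30757
step 2: Δp = +0.20564, p = 0.51321
step 3: Δp = +0.22050, p = 0.73371

0.734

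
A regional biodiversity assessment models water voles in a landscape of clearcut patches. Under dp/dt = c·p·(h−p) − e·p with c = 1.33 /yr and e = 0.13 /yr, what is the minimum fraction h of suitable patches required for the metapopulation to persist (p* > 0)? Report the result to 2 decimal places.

0.10

p* = h − e/c is positive only when h > e/c.
h_min = e/c = 0.13/1.33 = 0.0977.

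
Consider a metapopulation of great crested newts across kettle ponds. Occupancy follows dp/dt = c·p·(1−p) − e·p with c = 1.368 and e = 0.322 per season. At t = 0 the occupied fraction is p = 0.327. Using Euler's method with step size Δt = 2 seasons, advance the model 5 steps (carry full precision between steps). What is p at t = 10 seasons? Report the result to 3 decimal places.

0.702

Update rule: p ← p + [c·p·(1−p) − e·p]·Δt with Δt = 2.
t = 2: p = 0.32700 + (+0.39153) = 0.71853
t = 4: p = 0.71853 + (+0.09061) = 0.80914
t = 6: p = 0.80914 + (-0.09856) = 0.71058
t = 8: p = 0.71058 + (+0.10506) = 0.81564
t = 10: p = 0.81564 + (-0.11386) = 0.70178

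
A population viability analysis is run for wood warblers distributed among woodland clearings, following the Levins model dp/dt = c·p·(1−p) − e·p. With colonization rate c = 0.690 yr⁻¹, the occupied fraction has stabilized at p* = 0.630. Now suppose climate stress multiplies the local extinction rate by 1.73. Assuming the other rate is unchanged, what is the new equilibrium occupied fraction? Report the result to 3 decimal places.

Balance c(1−p*) = e gives e = 0.690×(1 − 0.63000) = 0.25530.
New p* = 1 − e/c = 1 − 0.44167/0.69000 = 0.35990.

0.360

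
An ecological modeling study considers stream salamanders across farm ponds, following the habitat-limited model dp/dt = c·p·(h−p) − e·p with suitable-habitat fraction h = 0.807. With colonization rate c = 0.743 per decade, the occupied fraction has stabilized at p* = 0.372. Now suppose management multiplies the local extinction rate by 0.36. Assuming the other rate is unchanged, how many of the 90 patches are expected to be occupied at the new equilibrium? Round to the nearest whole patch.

59

Balance c(h−p*) = e gives e = 0.743×(0.807 − 0.37200) = 0.32321.
New p* = 0.807 − e/c = 0.807 − 0.11636/0.74300 = 0.65039.
Expected occupied = 90 × 0.65039 = 58.54 ≈ 59.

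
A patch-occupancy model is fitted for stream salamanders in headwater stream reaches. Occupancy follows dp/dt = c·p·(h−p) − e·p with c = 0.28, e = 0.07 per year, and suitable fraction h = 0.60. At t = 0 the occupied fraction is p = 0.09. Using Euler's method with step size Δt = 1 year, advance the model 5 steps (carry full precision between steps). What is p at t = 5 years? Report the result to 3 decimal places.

Update rule: p ← p + [c·p·(h−p) − e·p]·Δt with Δt = 1.
step 1: Δp = +0.00655, p = 0.09655
step 2: Δp = +0.00685, p = 0.10340
step 3: Δp = +0.00714, p = 0.11054
step 4: Δp = +0.00741, p = 0.11796
step 5: Δp = +0.00766, p = 0.12562

0.126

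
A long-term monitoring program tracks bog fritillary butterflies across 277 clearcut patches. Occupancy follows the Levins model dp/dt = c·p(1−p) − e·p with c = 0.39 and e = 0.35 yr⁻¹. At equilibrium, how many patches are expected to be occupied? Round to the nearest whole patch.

p* = 1 − e/c = 1 − 0.35/0.39 = 0.1026.
Expected occupied patches = N × p* = 277 × 0.1026 = 28.41 ≈ 28.

28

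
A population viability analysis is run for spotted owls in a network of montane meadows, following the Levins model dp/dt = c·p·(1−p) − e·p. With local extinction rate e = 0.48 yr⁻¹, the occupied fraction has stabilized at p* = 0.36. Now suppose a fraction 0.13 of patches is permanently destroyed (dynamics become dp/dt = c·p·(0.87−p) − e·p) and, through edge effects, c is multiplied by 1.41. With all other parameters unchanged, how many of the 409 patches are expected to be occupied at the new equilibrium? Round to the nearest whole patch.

170

Balance c(1−p*) = e gives c = e/(1 − 0.36000) = 0.48/0.64000 = 0.75000.
New p* = 0.87 − e/c = 0.87 − 0.48000/1.05750 = 0.41610.
Expected occupied = 409 × 0.41610 = 170.18 ≈ 170.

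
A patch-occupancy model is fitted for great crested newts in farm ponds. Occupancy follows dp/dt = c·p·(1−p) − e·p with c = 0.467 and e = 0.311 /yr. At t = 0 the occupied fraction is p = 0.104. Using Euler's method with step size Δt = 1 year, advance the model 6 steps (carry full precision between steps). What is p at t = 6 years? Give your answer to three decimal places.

0.178

Update rule: p ← p + [c·p·(1−p) − e·p]·Δt with Δt = 1.
  1  |  dp/dt·Δt = +0.011173  |  p_1 = 0.115173
  2  |  dp/dt·Δt = +0.011772  |  p_2 = 0.126945
  3  |  dp/dt·Δt = +0.012278  |  p_3 = 0.139223
  4  |  dp/dt·Δt = +0.012667  |  p_4 = 0.151890
  5  |  dp/dt·Δt = +0.012921  |  p_5 = 0.164811
  6  |  dp/dt·Δt = +0.013026  |  p_6 = 0.177836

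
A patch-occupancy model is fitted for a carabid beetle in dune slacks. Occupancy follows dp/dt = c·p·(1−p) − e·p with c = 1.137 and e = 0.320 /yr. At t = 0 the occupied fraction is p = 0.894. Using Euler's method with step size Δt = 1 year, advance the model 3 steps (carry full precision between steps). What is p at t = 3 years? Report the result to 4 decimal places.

Update rule: p ← p + [c·p·(1−p) − e·p]·Δt with Δt = 1.
t = 1: p = 0.89400 + (-0.17833) = 0.71567
t = 2: p = 0.71567 + (+0.00235) = 0.71802
t = 3: p = 0.71802 + (+0.00044) = 0.71846

0.7185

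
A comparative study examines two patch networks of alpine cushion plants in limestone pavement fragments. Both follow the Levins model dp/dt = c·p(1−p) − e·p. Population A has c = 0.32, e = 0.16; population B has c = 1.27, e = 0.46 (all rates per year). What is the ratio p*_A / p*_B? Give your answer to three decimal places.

0.784

A: p*_A = 1 − 0.16/0.32 = 0.5000.
B: p*_B = 1 − 0.46/1.27 = 0.6378.
p*_A / p*_B = 0.5000/0.6378 = 0.7840.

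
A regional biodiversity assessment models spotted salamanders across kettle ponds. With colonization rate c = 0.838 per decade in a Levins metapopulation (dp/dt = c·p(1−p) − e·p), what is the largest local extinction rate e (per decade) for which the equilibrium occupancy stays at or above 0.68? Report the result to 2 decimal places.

0.27

1 − e/c ≥ 0.68 ⇒ e ≤ c(1 − 0.68) = 0.838 × 0.3200.
e_max = 0.2682.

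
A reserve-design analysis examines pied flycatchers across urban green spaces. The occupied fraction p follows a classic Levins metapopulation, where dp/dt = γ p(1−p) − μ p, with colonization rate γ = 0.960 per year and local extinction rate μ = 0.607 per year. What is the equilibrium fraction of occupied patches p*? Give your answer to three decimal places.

Setting dp/dt = 0 and dividing through by p* gives γ·(1−p*) = μ.
So p* = 1 − μ/γ = 1 − 0.607/0.960 = 1 − 0.6323 = 0.3677.

0.368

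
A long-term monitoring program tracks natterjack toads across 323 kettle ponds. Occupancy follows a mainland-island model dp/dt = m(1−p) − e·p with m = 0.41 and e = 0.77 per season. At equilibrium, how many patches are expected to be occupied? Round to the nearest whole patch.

p* = m/(m+e) = 0.41/1.1800 = 0.3475.
Expected occupied patches = N × p* = 323 × 0.3475 = 112.23 ≈ 112.

112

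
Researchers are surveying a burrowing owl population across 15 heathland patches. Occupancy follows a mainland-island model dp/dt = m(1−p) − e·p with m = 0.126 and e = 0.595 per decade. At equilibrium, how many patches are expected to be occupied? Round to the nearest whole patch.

3

p* = m/(m+e) = 0.126/0.7210 = 0.1748.
Expected occupied patches = N × p* = 15 × 0.1748 = 2.62 ≈ 3.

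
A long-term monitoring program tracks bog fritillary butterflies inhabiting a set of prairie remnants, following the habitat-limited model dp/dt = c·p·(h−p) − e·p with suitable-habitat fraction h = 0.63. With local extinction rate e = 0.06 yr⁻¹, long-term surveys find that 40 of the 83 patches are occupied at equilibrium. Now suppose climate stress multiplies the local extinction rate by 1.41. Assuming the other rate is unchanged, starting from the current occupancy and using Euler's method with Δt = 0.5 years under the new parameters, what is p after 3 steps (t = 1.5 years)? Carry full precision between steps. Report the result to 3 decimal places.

Observed p* = 40/83 = 0.48193.
Balance c(h−p*) = e gives c = e/(0.63 − 0.48193) = 0.06/0.14807 = 0.40521.
Starting from p₀ = 0.48193; update p ← p + (dp/dt)·Δt with the new parameters.
  1  |  dp/dt·Δt = -0.005928  |  p_1 = 0.476000
  2  |  dp/dt·Δt = -0.005283  |  p_2 = 0.470717
  3  |  dp/dt·Δt = -0.004721  |  p_3 = 0.465996

0.466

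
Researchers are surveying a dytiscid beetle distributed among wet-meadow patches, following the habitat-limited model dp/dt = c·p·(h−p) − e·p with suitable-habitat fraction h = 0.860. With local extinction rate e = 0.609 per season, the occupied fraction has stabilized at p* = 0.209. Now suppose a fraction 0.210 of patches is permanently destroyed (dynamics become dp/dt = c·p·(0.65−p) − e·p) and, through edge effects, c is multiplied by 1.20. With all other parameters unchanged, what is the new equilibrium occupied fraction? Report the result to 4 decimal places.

Balance c(h−p*) = e gives c = e/(0.86 − 0.20900) = 0.609/0.65100 = 0.93548.
New p* = 0.65 − e/c = 0.65 − 0.60900/1.12258 = 0.10750.

0.1075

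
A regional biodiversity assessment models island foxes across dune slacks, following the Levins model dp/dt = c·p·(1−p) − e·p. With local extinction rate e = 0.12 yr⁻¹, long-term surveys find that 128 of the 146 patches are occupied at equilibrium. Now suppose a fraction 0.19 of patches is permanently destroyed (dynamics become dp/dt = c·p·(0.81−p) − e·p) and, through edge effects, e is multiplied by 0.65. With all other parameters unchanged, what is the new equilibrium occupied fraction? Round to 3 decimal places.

0.730

Observed p* = 128/146 = 0.87671.
Balance c(1−p*) = e gives c = e/(1 − 0.87671) = 0.12/0.12329 = 0.97331.
New p* = 0.81 − e/c = 0.81 − 0.07800/0.97331 = 0.72986.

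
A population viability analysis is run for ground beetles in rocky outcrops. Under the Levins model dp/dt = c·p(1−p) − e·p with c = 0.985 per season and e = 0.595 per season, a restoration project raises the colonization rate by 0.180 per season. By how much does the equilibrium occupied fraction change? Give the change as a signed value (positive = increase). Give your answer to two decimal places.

Before: p* = 1 − 0.595/0.985 = 0.3959.
After the change, c = 1.165, e = 0.595, so p* = 1 − 0.595/1.165 = 0.4893.
Δp* = 0.4893 − 0.3959 = +0.0933.

0.09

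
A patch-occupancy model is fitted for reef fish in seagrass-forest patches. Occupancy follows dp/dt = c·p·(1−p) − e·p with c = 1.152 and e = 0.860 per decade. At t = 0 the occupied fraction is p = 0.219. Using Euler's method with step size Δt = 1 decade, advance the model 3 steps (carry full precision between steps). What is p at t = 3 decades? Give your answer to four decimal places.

0.2396

Update rule: p ← p + [c·p·(1−p) − e·p]·Δt with Δt = 1.
  1  |  dp/dt·Δt = +0.008697  |  p_1 = 0.227697
  2  |  dp/dt·Δt = +0.006761  |  p_2 = 0.234458
  3  |  dp/dt·Δt = +0.005136  |  p_3 = 0.239594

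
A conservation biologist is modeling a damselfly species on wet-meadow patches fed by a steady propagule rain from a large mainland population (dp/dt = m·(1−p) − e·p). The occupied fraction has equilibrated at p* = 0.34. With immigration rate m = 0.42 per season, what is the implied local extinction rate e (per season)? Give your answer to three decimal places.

At equilibrium m(1−p*) = e·p*, so e = m(1−p*)/p*.
e = 0.42 × 0.6600 / 0.34 = 0.8153.

0.815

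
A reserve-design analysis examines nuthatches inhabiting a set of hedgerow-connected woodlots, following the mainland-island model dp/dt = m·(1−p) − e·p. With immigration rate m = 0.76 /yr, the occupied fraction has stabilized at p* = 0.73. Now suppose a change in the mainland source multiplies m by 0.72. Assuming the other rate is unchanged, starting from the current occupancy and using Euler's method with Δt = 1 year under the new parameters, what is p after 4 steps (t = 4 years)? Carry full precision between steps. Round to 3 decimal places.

0.661

Balance m(1−p*) = e·p* gives e = m(1−p*)/p* = 0.76×0.27000/0.73000 = 0.28110.
Starting from p₀ = 0.73000; update p ← p + (dp/dt)·Δt with the new parameters.
step 1: Δp = -0.05746, p = 0.67254
step 2: Δp = -0.00987, p = 0.66268
step 3: Δp = -0.00169, p = 0.66098
step 4: Δp = -0.00029, p = 0.66069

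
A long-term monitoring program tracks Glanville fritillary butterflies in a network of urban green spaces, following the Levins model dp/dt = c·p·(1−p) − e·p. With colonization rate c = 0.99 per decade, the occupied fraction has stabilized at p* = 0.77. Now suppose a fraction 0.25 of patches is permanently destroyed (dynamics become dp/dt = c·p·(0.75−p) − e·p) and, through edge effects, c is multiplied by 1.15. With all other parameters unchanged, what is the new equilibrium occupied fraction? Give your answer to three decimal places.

Balance c(1−p*) = e gives e = 0.99×(1 − 0.77000) = 0.22770.
New p* = 0.75 − e/c = 0.75 − 0.22770/1.13850 = 0.55000.

0.550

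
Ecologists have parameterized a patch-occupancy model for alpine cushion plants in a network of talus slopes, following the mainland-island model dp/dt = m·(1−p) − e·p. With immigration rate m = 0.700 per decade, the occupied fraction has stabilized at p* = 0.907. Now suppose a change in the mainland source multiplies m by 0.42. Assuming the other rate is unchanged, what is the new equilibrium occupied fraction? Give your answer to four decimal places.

Balance m(1−p*) = e·p* gives e = m(1−p*)/p* = 0.700×0.09300/0.90700 = 0.07178.
New p* = m/(m+e) = 0.29400/(0.29400+0.07178) = 0.80376.

0.8038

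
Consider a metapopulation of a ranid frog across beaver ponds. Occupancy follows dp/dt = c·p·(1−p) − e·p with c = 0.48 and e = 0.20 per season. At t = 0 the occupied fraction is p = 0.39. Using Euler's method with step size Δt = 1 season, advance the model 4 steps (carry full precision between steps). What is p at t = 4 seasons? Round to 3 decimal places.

0.509

Update rule: p ← p + [c·p·(1−p) − e·p]·Δt with Δt = 1.
  1  |  dp/dt·Δt = +0.036192  |  p_1 = 0.426192
  2  |  dp/dt·Δt = +0.032147  |  p_2 = 0.458339
  3  |  dp/dt·Δt = +0.027499  |  p_3 = 0.485838
  4  |  dp/dt·Δt = +0.022736  |  p_4 = 0.508574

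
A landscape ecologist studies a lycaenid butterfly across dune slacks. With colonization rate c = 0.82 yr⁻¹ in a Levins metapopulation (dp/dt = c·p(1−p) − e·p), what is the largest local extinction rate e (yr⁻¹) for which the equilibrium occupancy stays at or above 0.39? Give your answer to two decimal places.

1 − e/c ≥ 0.39 ⇒ e ≤ c(1 − 0.39) = 0.82 × 0.6100.
e_max = 0.5002.

0.50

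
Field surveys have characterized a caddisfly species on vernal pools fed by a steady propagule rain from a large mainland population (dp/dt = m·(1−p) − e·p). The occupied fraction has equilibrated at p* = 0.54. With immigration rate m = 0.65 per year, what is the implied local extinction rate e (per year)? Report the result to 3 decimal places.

0.554

At equilibrium m(1−p*) = e·p*, so e = m(1−p*)/p*.
e = 0.65 × 0.4600 / 0.54 = 0.5537.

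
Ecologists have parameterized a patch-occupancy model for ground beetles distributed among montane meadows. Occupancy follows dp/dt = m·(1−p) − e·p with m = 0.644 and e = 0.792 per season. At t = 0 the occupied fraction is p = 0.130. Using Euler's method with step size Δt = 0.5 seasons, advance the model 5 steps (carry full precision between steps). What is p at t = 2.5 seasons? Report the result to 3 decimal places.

Update rule: p ← p + [m·(1−p) − e·p]·Δt with Δt = 0.5.
  1  |  dp/dt·Δt = +0.228660  |  p_1 = 0.358660
  2  |  dp/dt·Δt = +0.064482  |  p_2 = 0.423142
  3  |  dp/dt·Δt = +0.018184  |  p_3 = 0.441326
  4  |  dp/dt·Δt = +0.005128  |  p_4 = 0.446454
  5  |  dp/dt·Δt = +0.001446  |  p_5 = 0.447900

0.448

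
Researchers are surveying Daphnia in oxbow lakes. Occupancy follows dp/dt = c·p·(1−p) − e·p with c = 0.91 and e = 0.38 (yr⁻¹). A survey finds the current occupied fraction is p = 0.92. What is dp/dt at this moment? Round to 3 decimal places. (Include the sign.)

-0.283

Colonization term: c·p·(1−p) = 0.91×0.92×0.0800 = 0.06698.
Extinction term: e·p = 0.34960.
dp/dt = 0.06698 − 0.34960 = -0.28262.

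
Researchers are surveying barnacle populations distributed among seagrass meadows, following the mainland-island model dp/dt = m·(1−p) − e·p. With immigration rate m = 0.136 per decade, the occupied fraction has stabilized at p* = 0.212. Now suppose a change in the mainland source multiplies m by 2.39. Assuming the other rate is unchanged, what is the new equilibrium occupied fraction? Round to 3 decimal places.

Balance m(1−p*) = e·p* gives e = m(1−p*)/p* = 0.136×0.78800/0.21200 = 0.50551.
New p* = m/(m+e) = 0.32504/(0.32504+0.50551) = 0.39136.

0.391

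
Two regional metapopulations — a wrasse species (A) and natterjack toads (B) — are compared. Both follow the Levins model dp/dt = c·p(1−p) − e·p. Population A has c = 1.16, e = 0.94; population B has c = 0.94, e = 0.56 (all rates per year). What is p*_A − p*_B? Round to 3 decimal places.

-0.215

A: p*_A = 1 − 0.94/1.16 = 0.1897.
B: p*_B = 1 − 0.56/0.94 = 0.4043.
p*_A − p*_B = 0.1897 − 0.4043 = -0.2146.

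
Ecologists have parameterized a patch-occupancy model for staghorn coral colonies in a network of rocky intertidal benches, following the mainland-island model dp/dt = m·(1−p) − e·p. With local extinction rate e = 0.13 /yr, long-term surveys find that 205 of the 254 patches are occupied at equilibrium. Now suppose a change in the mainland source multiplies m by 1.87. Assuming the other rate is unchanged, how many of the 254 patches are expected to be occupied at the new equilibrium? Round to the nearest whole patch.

Observed p* = 205/254 = 0.80709.
Balance m(1−p*) = e·p* gives m = e·p*/(1−p*) = 0.13×0.80709/0.19291 = 0.54389.
New p* = m/(m+e) = 1.01707/(1.01707+0.13000) = 0.88667.
Expected occupied = 254 × 0.88667 = 225.21 ≈ 225.

225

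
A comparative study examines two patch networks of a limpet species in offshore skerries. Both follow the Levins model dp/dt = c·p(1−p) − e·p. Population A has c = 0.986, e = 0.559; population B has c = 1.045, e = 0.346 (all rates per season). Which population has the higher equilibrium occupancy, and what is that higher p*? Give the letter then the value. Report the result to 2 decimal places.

B, 0.67

A: p*_A = 1 − 0.559/0.986 = 0.4331.
B: p*_B = 1 − 0.346/1.045 = 0.6689.
B is higher at 0.6689.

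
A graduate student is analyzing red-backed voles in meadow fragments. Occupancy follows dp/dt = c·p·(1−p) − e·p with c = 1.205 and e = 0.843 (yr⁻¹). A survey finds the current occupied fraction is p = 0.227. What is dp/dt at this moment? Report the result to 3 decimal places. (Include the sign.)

Colonization term: c·p·(1−p) = 1.205×0.227×0.7730 = 0.21144.
Extinction term: e·p = 0.19136.
dp/dt = 0.21144 − 0.19136 = 0.02008.

0.020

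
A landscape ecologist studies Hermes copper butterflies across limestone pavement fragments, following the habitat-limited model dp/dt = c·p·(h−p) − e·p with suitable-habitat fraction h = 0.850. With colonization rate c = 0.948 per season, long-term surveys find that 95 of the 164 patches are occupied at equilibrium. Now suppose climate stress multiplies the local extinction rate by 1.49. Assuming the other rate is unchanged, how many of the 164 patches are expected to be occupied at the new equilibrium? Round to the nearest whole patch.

73

Observed p* = 95/164 = 0.57927.
Balance c(h−p*) = e gives e = 0.948×(0.85 − 0.57927) = 0.25665.
New p* = 0.85 − e/c = 0.85 − 0.38241/0.94800 = 0.44661.
Expected occupied = 164 × 0.44661 = 73.24 ≈ 73.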